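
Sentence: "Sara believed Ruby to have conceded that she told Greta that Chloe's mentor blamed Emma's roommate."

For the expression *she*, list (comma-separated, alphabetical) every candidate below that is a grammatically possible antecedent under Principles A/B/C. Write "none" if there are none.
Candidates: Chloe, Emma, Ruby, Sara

*she* is a pronoun; Principle B requires it to be free in its binding domain — the clause headed by 'told'.
— Chloe: possessor inside the subject DP of the clause headed by 'blamed'; is c-commanded by the pronoun; coreference would bind this R-expression — blocked (Principle C).
— Emma: possessor inside the object DP of the clause headed by 'blamed'; is c-commanded by the pronoun; coreference would bind this R-expression — blocked (Principle C).
— Ruby: subject of the clause headed by 'conceded'; c-commands the pronoun but lies outside its binding domain — allowed.
— Sara: subject of the matrix clause; c-commands the pronoun but lies outside its binding domain — allowed.

Ruby, Sara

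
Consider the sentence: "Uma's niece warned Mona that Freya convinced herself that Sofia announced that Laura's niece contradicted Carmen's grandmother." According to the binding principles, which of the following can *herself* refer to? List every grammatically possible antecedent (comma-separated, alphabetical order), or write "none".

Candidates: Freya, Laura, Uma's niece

Freya

*herself* is a reflexive; Principle A requires it to be bound within its binding domain — the clause headed by 'convinced'.
— Freya: subject of the clause headed by 'convinced'; c-commands the reflexive within its binding domain — allowed (Principle A).
— Laura: possessor inside the subject DP of the clause headed by 'contradicted'; does not c-command the reflexive — cannot bind it (Principle A).
— Uma's niece: subject of the matrix clause; c-commands the reflexive but lies outside its binding domain — cannot bind it (Principle A).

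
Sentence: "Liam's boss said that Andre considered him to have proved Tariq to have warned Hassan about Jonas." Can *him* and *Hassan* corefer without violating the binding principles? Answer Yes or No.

No

*Hassan* is an R-expression; Principle C requires it to be free (not bound by any c-commanding expression).
— him: subject of the clause headed by 'proved'; the pronoun c-commands the R-expression — coreference blocked (Principle C).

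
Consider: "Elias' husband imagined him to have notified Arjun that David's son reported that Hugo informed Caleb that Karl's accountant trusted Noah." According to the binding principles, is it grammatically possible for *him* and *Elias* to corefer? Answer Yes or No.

Yes

*him* is a pronoun; Principle B requires it to be free in its binding domain — the matrix clause.
— Elias: possessor inside the subject DP of the matrix clause; does not c-command the pronoun — Principle B does not apply; allowed.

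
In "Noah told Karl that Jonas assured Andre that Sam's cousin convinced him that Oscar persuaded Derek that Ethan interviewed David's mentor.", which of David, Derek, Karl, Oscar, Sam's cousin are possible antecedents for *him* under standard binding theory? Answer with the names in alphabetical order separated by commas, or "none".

Karl

*him* is a pronoun; Principle B requires it to be free in its binding domain — the clause headed by 'convinced'.
— David: possessor inside the object DP of the clause headed by 'interviewed'; is c-commanded by the pronoun; coreference would bind this R-expression — blocked (Principle C).
— Derek: object of the clause headed by 'persuaded'; is c-commanded by the pronoun; coreference would bind this R-expression — blocked (Principle C).
— Karl: object of the matrix clause; c-commands the pronoun but lies outside its binding domain — allowed.
— Oscar: subject of the clause headed by 'persuaded'; is c-commanded by the pronoun; coreference would bind this R-expression — blocked (Principle C).
— Sam's cousin: subject of the clause headed by 'convinced'; c-commands the pronoun within its binding domain — blocked (Principle B).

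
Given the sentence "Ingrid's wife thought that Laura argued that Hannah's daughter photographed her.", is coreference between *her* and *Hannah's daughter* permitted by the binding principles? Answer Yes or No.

*her* is a pronoun; Principle B requires it to be free in its binding domain — the clause headed by 'photographed'.
— Hannah's daughter: subject of the clause headed by 'photographed'; c-commands the pronoun within its binding domain — blocked (Principle B).

No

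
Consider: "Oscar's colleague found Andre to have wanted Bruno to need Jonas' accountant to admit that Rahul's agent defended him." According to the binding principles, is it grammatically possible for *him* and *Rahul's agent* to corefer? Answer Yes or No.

*him* is a pronoun; Principle B requires it to be free in its binding domain — the clause headed by 'defended'.
— Rahul's agent: subject of the clause headed by 'defended'; c-commands the pronoun within its binding domain — blocked (Principle B).

No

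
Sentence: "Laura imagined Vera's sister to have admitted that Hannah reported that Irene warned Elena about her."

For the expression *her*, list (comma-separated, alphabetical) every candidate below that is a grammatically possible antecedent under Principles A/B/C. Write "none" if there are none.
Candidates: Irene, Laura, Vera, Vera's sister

Laura, Vera, Vera's sister

*her* is a pronoun; Principle B requires it to be free in its binding domain — the clause headed by 'warned'.
— Irene: subject of the clause headed by 'warned'; c-commands the pronoun within its binding domain — blocked (Principle B).
— Laura: subject of the matrix clause; c-commands the pronoun but lies outside its binding domain — allowed.
— Vera: possessor inside the subject DP of the clause headed by 'admitted'; does not c-command the pronoun — Principle B does not apply; allowed.
— Vera's sister: subject of the clause headed by 'admitted'; c-commands the pronoun but lies outside its binding domain — allowed.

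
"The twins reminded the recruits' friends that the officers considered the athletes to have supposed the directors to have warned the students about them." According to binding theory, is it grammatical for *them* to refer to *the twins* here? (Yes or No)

*the twins* is an R-expression; Principle C requires it to be free (not bound by any c-commanding expression).
— them: second object of the clause headed by 'warned'; the pronoun does not c-command the R-expression — coreference allowed.

Yes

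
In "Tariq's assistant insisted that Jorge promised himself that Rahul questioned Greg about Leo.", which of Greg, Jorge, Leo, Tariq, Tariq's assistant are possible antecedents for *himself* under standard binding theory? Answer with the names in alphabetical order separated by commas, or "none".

*himself* is a reflexive; Principle A requires it to be bound within its binding domain — the clause headed by 'promised'.
— Greg: object of the clause headed by 'questioned'; does not c-command the reflexive — cannot bind it (Principle A).
— Jorge: subject of the clause headed by 'promised'; c-commands the reflexive within its binding domain — allowed (Principle A).
— Leo: second object of the clause headed by 'questioned'; does not c-command the reflexive — cannot bind it (Principle A).
— Tariq: possessor inside the subject DP of the matrix clause; does not c-command the reflexive — cannot bind it (Principle A).
— Tariq's assistant: subject of the matrix clause; c-commands the reflexive but lies outside its binding domain — cannot bind it (Principle A).

Jorge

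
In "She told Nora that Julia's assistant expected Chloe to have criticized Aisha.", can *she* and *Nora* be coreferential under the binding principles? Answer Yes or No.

*Nora* is an R-expression; Principle C requires it to be free (not bound by any c-commanding expression).
— she: subject of the matrix clause; the pronoun c-commands the R-expression — coreference blocked (Principle C).

No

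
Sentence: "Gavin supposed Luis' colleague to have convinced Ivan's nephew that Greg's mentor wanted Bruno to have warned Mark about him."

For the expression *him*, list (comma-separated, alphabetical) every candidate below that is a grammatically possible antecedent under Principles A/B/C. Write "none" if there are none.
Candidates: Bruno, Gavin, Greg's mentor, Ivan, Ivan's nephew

*him* is a pronoun; Principle B requires it to be free in its binding domain — the clause headed by 'warned'.
— Bruno: subject of the clause headed by 'warned'; c-commands the pronoun within its binding domain — blocked (Principle B).
— Gavin: subject of the matrix clause; c-commands the pronoun but lies outside its binding domain — allowed.
— Greg's mentor: subject of the clause headed by 'wanted'; c-commands the pronoun but lies outside its binding domain — allowed.
— Ivan: possessor inside the object DP of the clause headed by 'convinced'; does not c-command the pronoun — Principle B does not apply; allowed.
— Ivan's nephew: object of the clause headed by 'convinced'; c-commands the pronoun but lies outside its binding domain — allowed.

Gavin, Greg's mentor, Ivan, Ivan's nephew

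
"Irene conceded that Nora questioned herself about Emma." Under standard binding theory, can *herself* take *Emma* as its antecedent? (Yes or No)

No

*herself* is a reflexive; Principle A requires it to be bound within its binding domain — the clause headed by 'questioned'.
— Emma: second object of the clause headed by 'questioned'; does not c-command the reflexive — cannot bind it (Principle A).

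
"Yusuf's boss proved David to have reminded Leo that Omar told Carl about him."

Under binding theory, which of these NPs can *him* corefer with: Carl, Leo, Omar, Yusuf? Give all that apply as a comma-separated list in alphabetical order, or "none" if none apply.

*him* is a pronoun; Principle B requires it to be free in its binding domain — the clause headed by 'told'.
— Carl: object of the clause headed by 'told'; c-commands the pronoun within its binding domain — blocked (Principle B).
— Leo: object of the clause headed by 'reminded'; c-commands the pronoun but lies outside its binding domain — allowed.
— Omar: subject of the clause headed by 'told'; c-commands the pronoun within its binding domain — blocked (Principle B).
— Yusuf: possessor inside the subject DP of the matrix clause; does not c-command the pronoun — Principle B does not apply; allowed.

Leo, Yusuf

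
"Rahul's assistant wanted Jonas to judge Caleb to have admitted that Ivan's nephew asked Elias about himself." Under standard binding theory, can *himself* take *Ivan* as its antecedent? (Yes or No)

*himself* is a reflexive; Principle A requires it to be bound within its binding domain — the clause headed by 'asked'.
— Ivan: possessor inside the subject DP of the clause headed by 'asked'; does not c-command the reflexive — cannot bind it (Principle A).

No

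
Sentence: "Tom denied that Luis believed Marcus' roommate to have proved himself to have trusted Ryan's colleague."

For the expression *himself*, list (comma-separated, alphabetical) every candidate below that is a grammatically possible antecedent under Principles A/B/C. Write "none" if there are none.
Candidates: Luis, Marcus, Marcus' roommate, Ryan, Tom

*himself* is a reflexive; Principle A requires it to be bound within its binding domain — the clause headed by 'proved'.
— Luis: subject of the clause headed by 'believed'; c-commands the reflexive but lies outside its binding domain — cannot bind it (Principle A).
— Marcus: possessor inside the subject DP of the clause headed by 'proved'; does not c-command the reflexive — cannot bind it (Principle A).
— Marcus' roommate: subject of the clause headed by 'proved'; c-commands the reflexive within its binding domain — allowed (Principle A).
— Ryan: possessor inside the object DP of the clause headed by 'trusted'; does not c-command the reflexive — cannot bind it (Principle A).
— Tom: subject of the matrix clause; c-commands the reflexive but lies outside its binding domain — cannot bind it (Principle A).

Marcus' roommate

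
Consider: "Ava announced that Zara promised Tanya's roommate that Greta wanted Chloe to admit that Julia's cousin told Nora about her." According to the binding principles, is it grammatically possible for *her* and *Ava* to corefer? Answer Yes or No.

Yes

*her* is a pronoun; Principle B requires it to be free in its binding domain — the clause headed by 'told'.
— Ava: subject of the matrix clause; c-commands the pronoun but lies outside its binding domain — allowed.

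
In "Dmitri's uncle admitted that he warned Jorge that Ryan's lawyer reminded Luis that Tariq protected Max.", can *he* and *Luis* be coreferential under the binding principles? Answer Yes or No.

No

*Luis* is an R-expression; Principle C requires it to be free (not bound by any c-commanding expression).
— he: subject of the clause headed by 'warned'; the pronoun c-commands the R-expression — coreference blocked (Principle C).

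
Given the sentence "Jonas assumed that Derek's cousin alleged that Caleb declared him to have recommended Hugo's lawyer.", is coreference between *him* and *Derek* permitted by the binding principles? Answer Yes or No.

*him* is a pronoun; Principle B requires it to be free in its binding domain — the clause headed by 'declared'.
— Derek: possessor inside the subject DP of the clause headed by 'alleged'; does not c-command the pronoun — Principle B does not apply; allowed.

Yes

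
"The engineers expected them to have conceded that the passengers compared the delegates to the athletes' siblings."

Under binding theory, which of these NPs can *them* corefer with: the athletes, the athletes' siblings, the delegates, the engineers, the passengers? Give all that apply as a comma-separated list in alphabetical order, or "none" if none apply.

none

*them* is a pronoun; Principle B requires it to be free in its binding domain — the matrix clause.
— the athletes: possessor inside the second object DP of the clause headed by 'compared'; is c-commanded by the pronoun; coreference would bind this R-expression — blocked (Principle C).
— the athletes' siblings: second object of the clause headed by 'compared'; is c-commanded by the pronoun; coreference would bind this R-expression — blocked (Principle C).
— the delegates: object of the clause headed by 'compared'; is c-commanded by the pronoun; coreference would bind this R-expression — blocked (Principle C).
— the engineers: subject of the matrix clause; c-commands the pronoun within its binding domain — blocked (Principle B).
— the passengers: subject of the clause headed by 'compared'; is c-commanded by the pronoun; coreference would bind this R-expression — blocked (Principle C).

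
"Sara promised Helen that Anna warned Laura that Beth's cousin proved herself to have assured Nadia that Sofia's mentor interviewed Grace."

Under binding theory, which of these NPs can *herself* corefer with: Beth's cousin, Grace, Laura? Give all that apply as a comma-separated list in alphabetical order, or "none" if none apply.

*herself* is a reflexive; Principle A requires it to be bound within its binding domain — the clause headed by 'proved'.
— Beth's cousin: subject of the clause headed by 'proved'; c-commands the reflexive within its binding domain — allowed (Principle A).
— Grace: object of the clause headed by 'interviewed'; does not c-command the reflexive — cannot bind it (Principle A).
— Laura: object of the clause headed by 'warned'; c-commands the reflexive but lies outside its binding domain — cannot bind it (Principle A).

Beth's cousin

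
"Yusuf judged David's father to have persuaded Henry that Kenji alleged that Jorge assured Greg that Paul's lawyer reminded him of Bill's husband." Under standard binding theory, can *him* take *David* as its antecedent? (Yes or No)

*him* is a pronoun; Principle B requires it to be free in its binding domain — the clause headed by 'reminded'.
— David: possessor inside the subject DP of the clause headed by 'persuaded'; does not c-command the pronoun — Principle B does not apply; allowed.

Yes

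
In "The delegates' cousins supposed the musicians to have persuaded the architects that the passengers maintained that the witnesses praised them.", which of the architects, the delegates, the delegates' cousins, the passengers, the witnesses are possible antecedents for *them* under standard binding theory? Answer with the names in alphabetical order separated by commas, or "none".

the architects, the delegates, the delegates' cousins, the passengers

*them* is a pronoun; Principle B requires it to be free in its binding domain — the clause headed by 'praised'.
— the architects: object of the clause headed by 'persuaded'; c-commands the pronoun but lies outside its binding domain — allowed.
— the delegates: possessor inside the subject DP of the matrix clause; does not c-command the pronoun — Principle B does not apply; allowed.
— the delegates' cousins: subject of the matrix clause; c-commands the pronoun but lies outside its binding domain — allowed.
— the passengers: subject of the clause headed by 'maintained'; c-commands the pronoun but lies outside its binding domain — allowed.
— the witnesses: subject of the clause headed by 'praised'; c-commands the pronoun within its binding domain — blocked (Principle B).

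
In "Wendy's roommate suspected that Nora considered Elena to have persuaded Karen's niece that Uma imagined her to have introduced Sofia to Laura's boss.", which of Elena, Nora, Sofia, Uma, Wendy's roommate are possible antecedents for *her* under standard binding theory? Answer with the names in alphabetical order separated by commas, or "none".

Elena, Nora, Wendy's roommate

*her* is a pronoun; Principle B requires it to be free in its binding domain — the clause headed by 'imagined'.
— Elena: subject of the clause headed by 'persuaded'; c-commands the pronoun but lies outside its binding domain — allowed.
— Nora: subject of the clause headed by 'considered'; c-commands the pronoun but lies outside its binding domain — allowed.
— Sofia: object of the clause headed by 'introduced'; is c-commanded by the pronoun; coreference would bind this R-expression — blocked (Principle C).
— Uma: subject of the clause headed by 'imagined'; c-commands the pronoun within its binding domain — blocked (Principle B).
— Wendy's roommate: subject of the matrix clause; c-commands the pronoun but lies outside its binding domain — allowed.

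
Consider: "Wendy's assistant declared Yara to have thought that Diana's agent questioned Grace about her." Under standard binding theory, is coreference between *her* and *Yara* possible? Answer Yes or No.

Yes

*Yara* is an R-expression; Principle C requires it to be free (not bound by any c-commanding expression).
— her: second object of the clause headed by 'questioned'; the pronoun does not c-command the R-expression — coreference allowed.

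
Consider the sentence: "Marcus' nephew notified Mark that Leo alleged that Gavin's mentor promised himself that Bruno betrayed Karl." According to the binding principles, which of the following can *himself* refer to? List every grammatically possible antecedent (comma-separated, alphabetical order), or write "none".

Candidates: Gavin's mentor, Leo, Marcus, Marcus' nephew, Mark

Gavin's mentor

*himself* is a reflexive; Principle A requires it to be bound within its binding domain — the clause headed by 'promised'.
— Gavin's mentor: subject of the clause headed by 'promised'; c-commands the reflexive within its binding domain — allowed (Principle A).
— Leo: subject of the clause headed by 'alleged'; c-commands the reflexive but lies outside its binding domain — cannot bind it (Principle A).
— Marcus: possessor inside the subject DP of the matrix clause; does not c-command the reflexive — cannot bind it (Principle A).
— Marcus' nephew: subject of the matrix clause; c-commands the reflexive but lies outside its binding domain — cannot bind it (Principle A).
— Mark: object of the matrix clause; c-commands the reflexive but lies outside its binding domain — cannot bind it (Principle A).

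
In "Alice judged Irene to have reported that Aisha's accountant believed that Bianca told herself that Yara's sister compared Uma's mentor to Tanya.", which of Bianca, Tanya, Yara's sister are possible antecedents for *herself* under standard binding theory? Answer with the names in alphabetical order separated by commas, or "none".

*herself* is a reflexive; Principle A requires it to be bound within its binding domain — the clause headed by 'told'.
— Bianca: subject of the clause headed by 'told'; c-commands the reflexive within its binding domain — allowed (Principle A).
— Tanya: second object of the clause headed by 'compared'; does not c-command the reflexive — cannot bind it (Principle A).
— Yara's sister: subject of the clause headed by 'compared'; does not c-command the reflexive — cannot bind it (Principle A).

Bianca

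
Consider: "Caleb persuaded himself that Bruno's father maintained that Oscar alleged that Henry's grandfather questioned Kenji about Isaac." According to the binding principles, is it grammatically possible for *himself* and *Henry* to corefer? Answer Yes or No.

*himself* is a reflexive; Principle A requires it to be bound within its binding domain — the matrix clause.
— Henry: possessor inside the subject DP of the clause headed by 'questioned'; does not c-command the reflexive — cannot bind it (Principle A).

No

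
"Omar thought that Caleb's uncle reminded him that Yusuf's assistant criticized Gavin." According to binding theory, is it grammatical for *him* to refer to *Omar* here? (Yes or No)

Yes

*Omar* is an R-expression; Principle C requires it to be free (not bound by any c-commanding expression).
— him: object of the clause headed by 'reminded'; the pronoun does not c-command the R-expression — coreference allowed.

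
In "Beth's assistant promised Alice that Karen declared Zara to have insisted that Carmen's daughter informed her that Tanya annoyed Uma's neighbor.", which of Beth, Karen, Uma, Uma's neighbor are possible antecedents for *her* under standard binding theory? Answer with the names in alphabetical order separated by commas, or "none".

Beth, Karen

*her* is a pronoun; Principle B requires it to be free in its binding domain — the clause headed by 'informed'.
— Beth: possessor inside the subject DP of the matrix clause; does not c-command the pronoun — Principle B does not apply; allowed.
— Karen: subject of the clause headed by 'declared'; c-commands the pronoun but lies outside its binding domain — allowed.
— Uma: possessor inside the object DP of the clause headed by 'annoyed'; is c-commanded by the pronoun; coreference would bind this R-expression — blocked (Principle C).
— Uma's neighbor: object of the clause headed by 'annoyed'; is c-commanded by the pronoun; coreference would bind this R-expression — blocked (Principle C).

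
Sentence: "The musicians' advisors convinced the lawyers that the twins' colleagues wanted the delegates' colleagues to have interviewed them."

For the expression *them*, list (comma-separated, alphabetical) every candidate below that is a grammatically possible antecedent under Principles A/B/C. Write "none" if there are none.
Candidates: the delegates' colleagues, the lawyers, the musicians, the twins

*them* is a pronoun; Principle B requires it to be free in its binding domain — the clause headed by 'interviewed'.
— the delegates' colleagues: subject of the clause headed by 'interviewed'; c-commands the pronoun within its binding domain — blocked (Principle B).
— the lawyers: object of the matrix clause; c-commands the pronoun but lies outside its binding domain — allowed.
— the musicians: possessor inside the subject DP of the matrix clause; does not c-command the pronoun — Principle B does not apply; allowed.
— the twins: possessor inside the subject DP of the clause headed by 'wanted'; does not c-command the pronoun — Principle B does not apply; allowed.

the lawyers, the musicians, the twins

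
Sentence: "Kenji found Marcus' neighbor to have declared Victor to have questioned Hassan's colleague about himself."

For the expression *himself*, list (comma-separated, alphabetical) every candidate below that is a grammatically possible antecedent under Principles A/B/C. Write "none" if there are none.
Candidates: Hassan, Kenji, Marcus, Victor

*himself* is a reflexive; Principle A requires it to be bound within its binding domain — the clause headed by 'questioned'.
— Hassan: possessor inside the object DP of the clause headed by 'questioned'; does not c-command the reflexive — cannot bind it (Principle A).
— Kenji: subject of the matrix clause; c-commands the reflexive but lies outside its binding domain — cannot bind it (Principle A).
— Marcus: possessor inside the subject DP of the clause headed by 'declared'; does not c-command the reflexive — cannot bind it (Principle A).
— Victor: subject of the clause headed by 'questioned'; c-commands the reflexive within its binding domain — allowed (Principle A).

Victor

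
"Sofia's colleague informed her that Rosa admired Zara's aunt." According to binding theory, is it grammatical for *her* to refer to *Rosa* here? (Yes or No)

No

*Rosa* is an R-expression; Principle C requires it to be free (not bound by any c-commanding expression).
— her: object of the matrix clause; the pronoun c-commands the R-expression — coreference blocked (Principle C).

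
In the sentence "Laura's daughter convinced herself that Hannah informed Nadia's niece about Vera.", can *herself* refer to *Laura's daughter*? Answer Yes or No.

*herself* is a reflexive; Principle A requires it to be bound within its binding domain — the matrix clause.
— Laura's daughter: subject of the matrix clause; c-commands the reflexive within its binding domain — allowed (Principle A).

Yes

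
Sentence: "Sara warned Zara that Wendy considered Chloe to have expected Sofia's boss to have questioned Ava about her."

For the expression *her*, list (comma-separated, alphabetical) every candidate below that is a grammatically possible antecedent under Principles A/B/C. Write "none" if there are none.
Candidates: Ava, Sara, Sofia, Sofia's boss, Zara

Sara, Sofia, Zara

*her* is a pronoun; Principle B requires it to be free in its binding domain — the clause headed by 'questioned'.
— Ava: object of the clause headed by 'questioned'; c-commands the pronoun within its binding domain — blocked (Principle B).
— Sara: subject of the matrix clause; c-commands the pronoun but lies outside its binding domain — allowed.
— Sofia: possessor inside the subject DP of the clause headed by 'questioned'; does not c-command the pronoun — Principle B does not apply; allowed.
— Sofia's boss: subject of the clause headed by 'questioned'; c-commands the pronoun within its binding domain — blocked (Principle B).
— Zara: object of the matrix clause; c-commands the pronoun but lies outside its binding domain — allowed.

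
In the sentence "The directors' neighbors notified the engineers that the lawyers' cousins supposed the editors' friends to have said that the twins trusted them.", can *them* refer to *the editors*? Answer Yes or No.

Yes

*them* is a pronoun; Principle B requires it to be free in its binding domain — the clause headed by 'trusted'.
— the editors: possessor inside the subject DP of the clause headed by 'said'; does not c-command the pronoun — Principle B does not apply; allowed.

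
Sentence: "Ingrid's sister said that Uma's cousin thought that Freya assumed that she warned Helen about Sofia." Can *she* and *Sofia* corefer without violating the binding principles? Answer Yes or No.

*Sofia* is an R-expression; Principle C requires it to be free (not bound by any c-commanding expression).
— she: subject of the clause headed by 'warned'; the pronoun c-commands the R-expression — coreference blocked (Principle C).

No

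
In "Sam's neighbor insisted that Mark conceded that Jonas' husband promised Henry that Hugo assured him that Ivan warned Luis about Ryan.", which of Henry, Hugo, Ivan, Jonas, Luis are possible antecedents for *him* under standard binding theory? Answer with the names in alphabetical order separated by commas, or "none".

*him* is a pronoun; Principle B requires it to be free in its binding domain — the clause headed by 'assured'.
— Henry: object of the clause headed by 'promised'; c-commands the pronoun but lies outside its binding domain — allowed.
— Hugo: subject of the clause headed by 'assured'; c-commands the pronoun within its binding domain — blocked (Principle B).
— Ivan: subject of the clause headed by 'warned'; is c-commanded by the pronoun; coreference would bind this R-expression — blocked (Principle C).
— Jonas: possessor inside the subject DP of the clause headed by 'promised'; does not c-command the pronoun — Principle B does not apply; allowed.
— Luis: object of the clause headed by 'warned'; is c-commanded by the pronoun; coreference would bind this R-expression — blocked (Principle C).

Henry, Jonas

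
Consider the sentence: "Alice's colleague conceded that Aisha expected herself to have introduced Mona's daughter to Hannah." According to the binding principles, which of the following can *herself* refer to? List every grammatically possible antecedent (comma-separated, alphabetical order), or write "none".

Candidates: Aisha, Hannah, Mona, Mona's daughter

*herself* is a reflexive; Principle A requires it to be bound within its binding domain — the clause headed by 'expected'.
— Aisha: subject of the clause headed by 'expected'; c-commands the reflexive within its binding domain — allowed (Principle A).
— Hannah: second object of the clause headed by 'introduced'; does not c-command the reflexive — cannot bind it (Principle A).
— Mona: possessor inside the object DP of the clause headed by 'introduced'; does not c-command the reflexive — cannot bind it (Principle A).
— Mona's daughter: object of the clause headed by 'introduced'; does not c-command the reflexive — cannot bind it (Principle A).

Aisha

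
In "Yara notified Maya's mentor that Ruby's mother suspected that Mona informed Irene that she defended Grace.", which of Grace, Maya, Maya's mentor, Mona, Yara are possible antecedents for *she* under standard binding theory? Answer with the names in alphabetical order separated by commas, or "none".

Maya, Maya's mentor, Mona, Yara

*she* is a pronoun; Principle B requires it to be free in its binding domain — the clause headed by 'defended'.
— Grace: object of the clause headed by 'defended'; is c-commanded by the pronoun; coreference would bind this R-expression — blocked (Principle C).
— Maya: possessor inside the object DP of the matrix clause; does not c-command the pronoun — Principle B does not apply; allowed.
— Maya's mentor: object of the matrix clause; c-commands the pronoun but lies outside its binding domain — allowed.
— Mona: subject of the clause headed by 'informed'; c-commands the pronoun but lies outside its binding domain — allowed.
— Yara: subject of the matrix clause; c-commands the pronoun but lies outside its binding domain — allowed.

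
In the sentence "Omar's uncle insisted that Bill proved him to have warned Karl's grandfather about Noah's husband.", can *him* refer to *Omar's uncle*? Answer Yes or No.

*him* is a pronoun; Principle B requires it to be free in its binding domain — the clause headed by 'proved'.
— Omar's uncle: subject of the matrix clause; c-commands the pronoun but lies outside its binding domain — allowed.

Yes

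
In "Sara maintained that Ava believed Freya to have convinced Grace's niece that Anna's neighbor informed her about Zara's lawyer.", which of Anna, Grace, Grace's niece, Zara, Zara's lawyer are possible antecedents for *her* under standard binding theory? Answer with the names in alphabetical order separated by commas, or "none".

*her* is a pronoun; Principle B requires it to be free in its binding domain — the clause headed by 'informed'.
— Anna: possessor inside the subject DP of the clause headed by 'informed'; does not c-command the pronoun — Principle B does not apply; allowed.
— Grace: possessor inside the object DP of the clause headed by 'convinced'; does not c-command the pronoun — Principle B does not apply; allowed.
— Grace's niece: object of the clause headed by 'convinced'; c-commands the pronoun but lies outside its binding domain — allowed.
— Zara: possessor inside the second object DP of the clause headed by 'informed'; is c-commanded by the pronoun; coreference would bind this R-expression — blocked (Principle C).
— Zara's lawyer: second object of the clause headed by 'informed'; is c-commanded by the pronoun; coreference would bind this R-expression — blocked (Principle C).

Anna, Grace, Grace's niece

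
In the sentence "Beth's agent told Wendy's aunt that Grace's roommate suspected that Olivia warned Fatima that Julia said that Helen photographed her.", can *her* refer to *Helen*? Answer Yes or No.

No

*her* is a pronoun; Principle B requires it to be free in its binding domain — the clause headed by 'photographed'.
— Helen: subject of the clause headed by 'photographed'; c-commands the pronoun within its binding domain — blocked (Principle B).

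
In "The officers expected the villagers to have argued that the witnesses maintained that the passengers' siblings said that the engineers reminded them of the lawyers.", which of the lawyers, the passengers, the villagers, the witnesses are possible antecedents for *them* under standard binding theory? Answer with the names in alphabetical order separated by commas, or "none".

*them* is a pronoun; Principle B requires it to be free in its binding domain — the clause headed by 'reminded'.
— the lawyers: second object of the clause headed by 'reminded'; is c-commanded by the pronoun; coreference would bind this R-expression — blocked (Principle C).
— the passengers: possessor inside the subject DP of the clause headed by 'said'; does not c-command the pronoun — Principle B does not apply; allowed.
— the villagers: subject of the clause headed by 'argued'; c-commands the pronoun but lies outside its binding domain — allowed.
— the witnesses: subject of the clause headed by 'maintained'; c-commands the pronoun but lies outside its binding domain — allowed.

the passengers, the villagers, the witnesses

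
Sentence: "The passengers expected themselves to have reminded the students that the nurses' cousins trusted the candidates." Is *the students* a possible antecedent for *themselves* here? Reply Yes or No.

*themselves* is a reflexive; Principle A requires it to be bound within its binding domain — the matrix clause.
— the students: object of the clause headed by 'reminded'; does not c-command the reflexive — cannot bind it (Principle A).

No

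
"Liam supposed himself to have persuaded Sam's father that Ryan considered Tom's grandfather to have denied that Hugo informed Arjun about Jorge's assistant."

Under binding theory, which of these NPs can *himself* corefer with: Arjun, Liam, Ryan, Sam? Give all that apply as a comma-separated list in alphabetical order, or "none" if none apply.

*himself* is a reflexive; Principle A requires it to be bound within its binding domain — the matrix clause.
— Arjun: object of the clause headed by 'informed'; does not c-command the reflexive — cannot bind it (Principle A).
— Liam: subject of the matrix clause; c-commands the reflexive within its binding domain — allowed (Principle A).
— Ryan: subject of the clause headed by 'considered'; does not c-command the reflexive — cannot bind it (Principle A).
— Sam: possessor inside the object DP of the clause headed by 'persuaded'; does not c-command the reflexive — cannot bind it (Principle A).

Liam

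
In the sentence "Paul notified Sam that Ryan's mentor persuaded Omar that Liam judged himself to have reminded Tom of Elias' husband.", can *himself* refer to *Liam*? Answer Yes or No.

Yes

*himself* is a reflexive; Principle A requires it to be bound within its binding domain — the clause headed by 'judged'.
— Liam: subject of the clause headed by 'judged'; c-commands the reflexive within its binding domain — allowed (Principle A).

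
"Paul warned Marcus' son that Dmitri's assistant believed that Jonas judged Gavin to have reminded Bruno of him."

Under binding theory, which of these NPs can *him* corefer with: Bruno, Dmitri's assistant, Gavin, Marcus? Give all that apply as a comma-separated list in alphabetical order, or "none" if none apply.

*him* is a pronoun; Principle B requires it to be free in its binding domain — the clause headed by 'reminded'.
— Bruno: object of the clause headed by 'reminded'; c-commands the pronoun within its binding domain — blocked (Principle B).
— Dmitri's assistant: subject of the clause headed by 'believed'; c-commands the pronoun but lies outside its binding domain — allowed.
— Gavin: subject of the clause headed by 'reminded'; c-commands the pronoun within its binding domain — blocked (Principle B).
— Marcus: possessor inside the object DP of the matrix clause; does not c-command the pronoun — Principle B does not apply; allowed.

Dmitri's assistant, Marcus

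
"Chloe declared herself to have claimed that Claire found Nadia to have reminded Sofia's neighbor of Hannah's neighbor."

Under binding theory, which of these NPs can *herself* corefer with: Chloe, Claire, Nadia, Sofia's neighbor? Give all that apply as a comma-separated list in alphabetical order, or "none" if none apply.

*herself* is a reflexive; Principle A requires it to be bound within its binding domain — the matrix clause.
— Chloe: subject of the matrix clause; c-commands the reflexive within its binding domain — allowed (Principle A).
— Claire: subject of the clause headed by 'found'; does not c-command the reflexive — cannot bind it (Principle A).
— Nadia: subject of the clause headed by 'reminded'; does not c-command the reflexive — cannot bind it (Principle A).
— Sofia's neighbor: object of the clause headed by 'reminded'; does not c-command the reflexive — cannot bind it (Principle A).

Chloe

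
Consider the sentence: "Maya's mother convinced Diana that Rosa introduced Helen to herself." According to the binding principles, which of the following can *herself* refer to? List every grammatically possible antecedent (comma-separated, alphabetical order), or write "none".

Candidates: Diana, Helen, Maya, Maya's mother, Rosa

*herself* is a reflexive; Principle A requires it to be bound within its binding domain — the clause headed by 'introduced'.
— Diana: object of the matrix clause; c-commands the reflexive but lies outside its binding domain — cannot bind it (Principle A).
— Helen: object of the clause headed by 'introduced'; c-commands the reflexive within its binding domain — allowed (Principle A).
— Maya: possessor inside the subject DP of the matrix clause; does not c-command the reflexive — cannot bind it (Principle A).
— Maya's mother: subject of the matrix clause; c-commands the reflexive but lies outside its binding domain — cannot bind it (Principle A).
— Rosa: subject of the clause headed by 'introduced'; c-commands the reflexive within its binding domain — allowed (Principle A).

Helen, Rosa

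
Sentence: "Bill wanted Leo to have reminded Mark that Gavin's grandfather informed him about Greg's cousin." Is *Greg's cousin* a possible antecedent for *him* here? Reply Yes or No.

No

*him* is a pronoun; Principle B requires it to be free in its binding domain — the clause headed by 'informed'.
— Greg's cousin: second object of the clause headed by 'informed'; is c-commanded by the pronoun; coreference would bind this R-expression — blocked (Principle C).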